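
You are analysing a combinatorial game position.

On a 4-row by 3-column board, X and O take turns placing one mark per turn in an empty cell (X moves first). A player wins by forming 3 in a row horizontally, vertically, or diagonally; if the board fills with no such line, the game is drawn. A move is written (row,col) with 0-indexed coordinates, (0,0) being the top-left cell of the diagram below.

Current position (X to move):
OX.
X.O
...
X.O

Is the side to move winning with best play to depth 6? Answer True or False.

X winning at [OX./X.O/.../X.O]: True

p1 X@[OX./X.O/.../X.O]: (0,2)[OXX/X.O/.../X.O]-1 (1,1)[OX./XXO/.../X.O]-1 (2,0)[OX./X.O/X../X.O]+1* (2,1)[OX./X.O/.X./X.O]-1 (2,2)[OX./X.O/..X/X.O]+0 (3,1)[OX./X.O/.../XXO]-1
p2 O@[OX./X.O/X../X.O] terminal -1; root [OX./X.O/.../X.O] d6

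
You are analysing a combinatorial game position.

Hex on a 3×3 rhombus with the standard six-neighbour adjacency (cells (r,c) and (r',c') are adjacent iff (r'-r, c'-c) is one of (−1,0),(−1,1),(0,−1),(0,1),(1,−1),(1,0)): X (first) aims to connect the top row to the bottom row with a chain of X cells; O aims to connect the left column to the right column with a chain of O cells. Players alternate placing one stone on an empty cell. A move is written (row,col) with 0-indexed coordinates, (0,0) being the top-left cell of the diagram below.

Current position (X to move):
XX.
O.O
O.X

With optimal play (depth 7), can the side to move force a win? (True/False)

X winning at [XX./O.O/O.X]: False

p1 X@[XX./O.O/O.X]: (0,2)[XXX/O.O/O.X]-1* (1,1)[XX./OXO/O.X]-1 (2,1)[XX./O.O/OXX]-1
p2 O@[XXX/O.O/O.X]: (1,1)[XXX/OOO/O.X]+1* (2,1)[XXX/O.O/OOX]+1
p3 X@[XXX/OOO/O.X] terminal -1; root [XX./O.O/O.X] d7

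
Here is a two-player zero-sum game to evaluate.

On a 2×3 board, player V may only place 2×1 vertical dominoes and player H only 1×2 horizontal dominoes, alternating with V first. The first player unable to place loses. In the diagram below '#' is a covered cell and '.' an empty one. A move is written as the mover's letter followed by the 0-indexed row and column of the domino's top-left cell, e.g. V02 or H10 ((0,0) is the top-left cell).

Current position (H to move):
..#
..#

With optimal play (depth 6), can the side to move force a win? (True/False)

[..#/..#] H move#1: H00:+1/###/..#*, H10:+1/..#/###
[###/..#] end (terminal -1, V#2); searched ..#/..# to 6

H winning at [..#/..#]: True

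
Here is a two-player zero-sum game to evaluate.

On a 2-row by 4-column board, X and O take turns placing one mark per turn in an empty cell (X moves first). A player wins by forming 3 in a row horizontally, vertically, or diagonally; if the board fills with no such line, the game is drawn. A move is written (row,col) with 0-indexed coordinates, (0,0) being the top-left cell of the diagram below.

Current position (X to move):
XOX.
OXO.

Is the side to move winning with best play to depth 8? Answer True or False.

X winning at [XOX./OXO.]: False

ply 1, X at XOX./OXO. | (0,3)=+0→XOXX/OXO.*; (1,3)=+0→XOX./OXOX
ply 2, O at XOXX/OXO. | (1,3)=+0→XOXX/OXOO*
ply 3: XOXX/OXOO is terminal +0 (X); from XOX./OXO. depth 8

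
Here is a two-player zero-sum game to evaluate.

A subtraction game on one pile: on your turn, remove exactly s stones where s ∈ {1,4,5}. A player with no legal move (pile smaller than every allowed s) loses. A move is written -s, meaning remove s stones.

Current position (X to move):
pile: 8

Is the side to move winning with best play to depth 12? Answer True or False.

X winning at [8]: False

[8] X move#1: -1:-1/7*, -4:-1/4, -5:-1/3
[7] O move#2: -1:-1/6, -4:-1/3, -5:+1/2*
[2] X move#3: -1:-1/1*
[1] O move#4: -1:+1/0*
[0] end (terminal -1, X#5); searched 8 to 12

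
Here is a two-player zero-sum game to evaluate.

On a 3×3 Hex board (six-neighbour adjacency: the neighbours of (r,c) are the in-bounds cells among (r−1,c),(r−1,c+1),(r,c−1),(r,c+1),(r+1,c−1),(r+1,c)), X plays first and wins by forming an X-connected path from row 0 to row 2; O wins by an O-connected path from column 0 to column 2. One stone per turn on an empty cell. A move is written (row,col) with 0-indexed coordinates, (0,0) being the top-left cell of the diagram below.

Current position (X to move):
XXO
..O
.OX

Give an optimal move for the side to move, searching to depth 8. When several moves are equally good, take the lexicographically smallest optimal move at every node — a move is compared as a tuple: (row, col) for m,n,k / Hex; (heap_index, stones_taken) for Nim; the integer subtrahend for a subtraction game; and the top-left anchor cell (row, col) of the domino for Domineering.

X's best at [XXO/..O/.OX]: (2,0)

ply 1, X at XXO/..O/.OX | (1,0)=-1→XXO/X.O/.OX; (1,1)=-1→XXO/.XO/.OX; (2,0)=+1→XXO/..O/XOX*
ply 2, O at XXO/..O/XOX | (1,0)=-1→XXO/O.O/XOX*; (1,1)=-1→XXO/.OO/XOX
ply 3, X at XXO/O.O/XOX | (1,1)=+1→XXO/OXO/XOX*
ply 4: XXO/OXO/XOX is terminal -1 (O); from XXO/..O/.OX depth 8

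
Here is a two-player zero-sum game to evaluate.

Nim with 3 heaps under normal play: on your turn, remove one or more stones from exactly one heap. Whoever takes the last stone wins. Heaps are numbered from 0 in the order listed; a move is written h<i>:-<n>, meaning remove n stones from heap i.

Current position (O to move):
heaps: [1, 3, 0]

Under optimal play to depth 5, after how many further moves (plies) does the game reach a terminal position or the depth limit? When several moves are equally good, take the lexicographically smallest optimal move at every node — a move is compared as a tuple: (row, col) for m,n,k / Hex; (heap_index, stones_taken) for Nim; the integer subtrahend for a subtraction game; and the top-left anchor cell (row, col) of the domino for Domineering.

PV length from [(1,3,0)]: 3 plies

p1 O@[(1,3,0)]: h0:-1[(0,3,0)]-1 h1:-1[(1,2,0)]-1 h1:-2[(1,1,0)]+1* h1:-3[(1,0,0)]-1
p2 X@[(1,1,0)]: h0:-1[(0,1,0)]-1* h1:-1[(1,0,0)]-1
p3 O@[(0,1,0)]: h1:-1[(0,0,0)]+1*
p4 X@[(0,0,0)] terminal -1; root [(1,3,0)] d5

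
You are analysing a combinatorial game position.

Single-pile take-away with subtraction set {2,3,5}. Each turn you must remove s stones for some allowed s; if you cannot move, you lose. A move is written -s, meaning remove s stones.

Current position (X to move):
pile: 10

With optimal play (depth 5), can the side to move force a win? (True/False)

X winning at [10]: True

ply 1, X at 10 | -2=+1→8*; -3=+1→7; -5=-1→5
ply 2, O at 8 | -2=-1→6*; -3=-1→5; -5=-1→3
ply 3, X at 6 | -2=-1→4; -3=-1→3; -5=+1→1*
ply 4: 1 is terminal -1 (O); from 10 depth 5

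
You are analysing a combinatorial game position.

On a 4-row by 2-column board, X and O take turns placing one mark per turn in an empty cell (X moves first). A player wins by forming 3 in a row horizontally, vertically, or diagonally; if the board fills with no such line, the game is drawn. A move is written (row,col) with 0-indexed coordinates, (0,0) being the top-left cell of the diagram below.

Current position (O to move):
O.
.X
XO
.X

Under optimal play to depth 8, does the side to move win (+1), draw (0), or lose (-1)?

p1 O@[O./.X/XO/.X]: (0,1)[OO/.X/XO/.X]+0* (1,0)[O./OX/XO/.X]+0 (3,0)[O./.X/XO/OX]+0
p2 X@[OO/.X/XO/.X]: (1,0)[OO/XX/XO/.X]+0* (3,0)[OO/.X/XO/XX]+0
p3 O@[OO/XX/XO/.X]: (3,0)[OO/XX/XO/OX]+0*
p4 X@[OO/XX/XO/OX] terminal +0; root [O./.X/XO/.X] d8

value(O./.X/XO/.X, O) = 0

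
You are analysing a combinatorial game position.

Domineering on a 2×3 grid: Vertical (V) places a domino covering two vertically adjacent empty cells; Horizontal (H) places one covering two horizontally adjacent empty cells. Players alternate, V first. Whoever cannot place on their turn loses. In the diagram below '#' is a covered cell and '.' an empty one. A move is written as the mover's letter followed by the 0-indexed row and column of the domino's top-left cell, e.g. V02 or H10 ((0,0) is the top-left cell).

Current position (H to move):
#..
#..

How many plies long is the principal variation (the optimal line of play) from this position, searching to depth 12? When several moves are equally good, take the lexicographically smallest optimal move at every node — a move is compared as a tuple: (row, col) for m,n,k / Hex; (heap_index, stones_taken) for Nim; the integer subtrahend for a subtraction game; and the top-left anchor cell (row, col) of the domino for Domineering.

ply 1, H at #../#.. | H01=+1→###/#..*; H11=+1→#../###
ply 2: ###/#.. is terminal -1 (V); from #../#.. depth 12

PV length from [#../#..]: 1 ply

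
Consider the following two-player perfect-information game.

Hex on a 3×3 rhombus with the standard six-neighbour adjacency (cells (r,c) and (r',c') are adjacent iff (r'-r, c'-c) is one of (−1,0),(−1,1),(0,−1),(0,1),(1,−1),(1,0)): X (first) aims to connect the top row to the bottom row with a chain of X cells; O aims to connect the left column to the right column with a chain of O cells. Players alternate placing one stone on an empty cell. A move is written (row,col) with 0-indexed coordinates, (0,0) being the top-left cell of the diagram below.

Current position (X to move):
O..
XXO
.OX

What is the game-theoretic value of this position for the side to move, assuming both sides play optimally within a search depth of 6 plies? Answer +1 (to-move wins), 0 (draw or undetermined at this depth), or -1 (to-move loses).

ply 1, X at O../XXO/.OX | (0,1)=-1→OX./XXO/.OX; (0,2)=-1→O.X/XXO/.OX; (2,0)=+1→O../XXO/XOX*
ply 2, O at O../XXO/XOX | (0,1)=-1→OO./XXO/XOX*; (0,2)=-1→O.O/XXO/XOX
ply 3, X at OO./XXO/XOX | (0,2)=+1→OOX/XXO/XOX*
ply 4: OOX/XXO/XOX is terminal -1 (O); from O../XXO/.OX depth 6

value(O../XXO/.OX, X) = +1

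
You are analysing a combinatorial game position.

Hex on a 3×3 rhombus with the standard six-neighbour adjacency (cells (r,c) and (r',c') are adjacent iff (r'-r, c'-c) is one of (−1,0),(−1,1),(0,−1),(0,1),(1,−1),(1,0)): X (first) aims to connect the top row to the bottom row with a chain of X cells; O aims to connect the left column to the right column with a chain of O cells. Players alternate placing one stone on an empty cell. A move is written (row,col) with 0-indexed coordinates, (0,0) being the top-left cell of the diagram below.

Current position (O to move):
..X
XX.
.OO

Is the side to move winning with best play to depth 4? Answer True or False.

O winning at [..X/XX./.OO]: True

p1 O@[..X/XX./.OO]: (0,0)[O.X/XX./.OO]-1 (0,1)[.OX/XX./.OO]-1 (1,2)[..X/XXO/.OO]-1 (2,0)[..X/XX./OOO]+1*
p2 X@[..X/XX./OOO] terminal -1; root [..X/XX./.OO] d4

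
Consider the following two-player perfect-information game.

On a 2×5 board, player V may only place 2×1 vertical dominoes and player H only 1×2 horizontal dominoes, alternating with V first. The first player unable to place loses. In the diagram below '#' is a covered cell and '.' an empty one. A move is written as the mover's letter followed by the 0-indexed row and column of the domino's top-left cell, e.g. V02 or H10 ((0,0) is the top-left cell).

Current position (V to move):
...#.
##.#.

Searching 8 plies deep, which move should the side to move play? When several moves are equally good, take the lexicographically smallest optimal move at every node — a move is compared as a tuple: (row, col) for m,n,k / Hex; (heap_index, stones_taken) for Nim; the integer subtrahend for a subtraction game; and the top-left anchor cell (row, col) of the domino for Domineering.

ply 1, V at ...#./##.#. | V02=+1→..##./####.*; V04=-1→...##/##.##
ply 2, H at ..##./####. | H00=-1→####./####.*
ply 3, V at ####./####. | V04=+1→#####/#####*
ply 4: #####/##### is terminal -1 (H); from ...#./##.#. depth 8

V's best at [...#./##.#.]: V02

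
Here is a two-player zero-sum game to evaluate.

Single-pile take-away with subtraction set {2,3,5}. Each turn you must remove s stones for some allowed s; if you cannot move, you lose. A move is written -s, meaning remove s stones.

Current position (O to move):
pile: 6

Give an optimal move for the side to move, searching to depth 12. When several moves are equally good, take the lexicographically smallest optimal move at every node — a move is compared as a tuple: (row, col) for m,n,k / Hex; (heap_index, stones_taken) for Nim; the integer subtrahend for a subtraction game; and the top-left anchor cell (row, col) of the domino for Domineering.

[6] O move#1: -2:-1/4, -3:-1/3, -5:+1/1*
[1] end (terminal -1, X#2); searched 6 to 12

O's best at [6]: -5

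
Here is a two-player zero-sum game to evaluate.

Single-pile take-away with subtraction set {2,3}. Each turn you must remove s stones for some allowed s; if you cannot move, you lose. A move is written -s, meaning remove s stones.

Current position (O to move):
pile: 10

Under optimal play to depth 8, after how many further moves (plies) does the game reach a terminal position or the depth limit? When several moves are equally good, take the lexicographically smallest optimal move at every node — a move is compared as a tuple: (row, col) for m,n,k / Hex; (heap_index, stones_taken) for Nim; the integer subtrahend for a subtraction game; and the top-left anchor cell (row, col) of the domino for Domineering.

PV length from [10]: 4 plies

p1 O@[10]: -2[8]-1* -3[7]-1
p2 X@[8]: -2[6]+1* -3[5]+1
p3 O@[6]: -2[4]-1* -3[3]-1
p4 X@[4]: -2[2]-1 -3[1]+1*
p5 O@[1] terminal -1; root [10] d8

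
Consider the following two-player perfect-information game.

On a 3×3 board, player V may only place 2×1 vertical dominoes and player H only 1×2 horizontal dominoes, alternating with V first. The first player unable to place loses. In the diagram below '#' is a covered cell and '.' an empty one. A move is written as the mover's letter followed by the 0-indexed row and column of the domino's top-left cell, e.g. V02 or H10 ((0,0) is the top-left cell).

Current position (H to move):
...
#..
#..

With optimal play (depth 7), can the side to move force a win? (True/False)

[.../#../#..] H move#1: H00:-1/##./#../#.., H01:-1/.##/#../#.., H11:+1/.../###/#..*, H21:-1/.../#../###
[.../###/#..] end (terminal -1, V#2); searched .../#../#.. to 7

H winning at [.../#../#..]: True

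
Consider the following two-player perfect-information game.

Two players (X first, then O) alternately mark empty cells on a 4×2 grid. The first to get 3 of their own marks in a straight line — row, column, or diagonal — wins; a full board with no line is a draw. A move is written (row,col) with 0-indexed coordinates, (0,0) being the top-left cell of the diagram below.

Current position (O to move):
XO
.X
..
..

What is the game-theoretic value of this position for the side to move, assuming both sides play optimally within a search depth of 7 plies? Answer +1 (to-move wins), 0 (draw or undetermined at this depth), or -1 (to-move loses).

value(XO/.X/../.., O) = 0

[XO/.X/../..] O move#1: (1,0):+0/XO/OX/../..*, (2,0):+0/XO/.X/O./.., (2,1):+0/XO/.X/.O/.., (3,0):+0/XO/.X/../O., (3,1):+0/XO/.X/../.O
[XO/OX/../..] X move#2: (2,0):+0/XO/OX/X./..*, (2,1):+0/XO/OX/.X/.., (3,0):+0/XO/OX/../X., (3,1):+0/XO/OX/../.X
[XO/OX/X./..] O move#3: (2,1):+0/XO/OX/XO/..*, (3,0):+0/XO/OX/X./O., (3,1):+0/XO/OX/X./.O
[XO/OX/XO/..] X move#4: (3,0):+0/XO/OX/XO/X.*, (3,1):+0/XO/OX/XO/.X
[XO/OX/XO/X.] O move#5: (3,1):+0/XO/OX/XO/XO*
[XO/OX/XO/XO] end (terminal +0, X#6); searched XO/.X/../.. to 7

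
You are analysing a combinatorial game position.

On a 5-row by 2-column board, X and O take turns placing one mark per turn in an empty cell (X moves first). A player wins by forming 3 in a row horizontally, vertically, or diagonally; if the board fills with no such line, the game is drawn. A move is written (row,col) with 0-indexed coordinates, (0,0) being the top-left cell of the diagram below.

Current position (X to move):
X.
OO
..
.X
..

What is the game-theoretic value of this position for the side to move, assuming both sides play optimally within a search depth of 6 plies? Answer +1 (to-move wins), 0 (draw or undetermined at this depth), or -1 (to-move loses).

value(X./OO/../.X/.., X) = 0

[X./OO/../.X/..] X move#1: (0,1):+0/XX/OO/../.X/..*, (2,0):+0/X./OO/X./.X/.., (2,1):+0/X./OO/.X/.X/.., (3,0):+0/X./OO/../XX/.., (4,0):+0/X./OO/../.X/X., (4,1):+0/X./OO/../.X/.X
[XX/OO/../.X/..] O move#2: (2,0):+0/XX/OO/O./.X/..*, (2,1):+0/XX/OO/.O/.X/.., (3,0):+0/XX/OO/../OX/.., (4,0):+0/XX/OO/../.X/O., (4,1):+0/XX/OO/../.X/.O
[XX/OO/O./.X/..] X move#3: (2,1):-1/XX/OO/OX/.X/.., (3,0):+0/XX/OO/O./XX/..*, (4,0):-1/XX/OO/O./.X/X., (4,1):-1/XX/OO/O./.X/.X
[XX/OO/O./XX/..] O move#4: (2,1):+0/XX/OO/OO/XX/..*, (4,0):+0/XX/OO/O./XX/O., (4,1):+0/XX/OO/O./XX/.O
[XX/OO/OO/XX/..] X move#5: (4,0):+0/XX/OO/OO/XX/X.*, (4,1):+0/XX/OO/OO/XX/.X
[XX/OO/OO/XX/X.] O move#6: (4,1):+0/XX/OO/OO/XX/XO*
[XX/OO/OO/XX/XO] end (terminal +0, X#7); searched X./OO/../.X/.. to 6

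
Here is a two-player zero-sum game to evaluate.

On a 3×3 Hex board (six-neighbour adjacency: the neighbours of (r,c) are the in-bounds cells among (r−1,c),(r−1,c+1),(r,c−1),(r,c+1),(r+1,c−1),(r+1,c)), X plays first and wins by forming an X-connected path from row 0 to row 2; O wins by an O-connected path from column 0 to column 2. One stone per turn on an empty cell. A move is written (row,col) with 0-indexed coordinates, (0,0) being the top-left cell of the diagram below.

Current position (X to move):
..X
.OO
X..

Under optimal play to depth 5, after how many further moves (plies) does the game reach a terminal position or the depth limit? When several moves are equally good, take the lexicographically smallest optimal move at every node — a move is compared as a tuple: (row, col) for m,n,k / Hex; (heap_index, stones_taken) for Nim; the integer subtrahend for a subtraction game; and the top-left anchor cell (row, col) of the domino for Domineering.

ply 1, X at ..X/.OO/X.. | (0,0)=-1→X.X/.OO/X..; (0,1)=-1→.XX/.OO/X..; (1,0)=+1→..X/XOO/X..*; (2,1)=-1→..X/.OO/XX.; (2,2)=-1→..X/.OO/X.X
ply 2, O at ..X/XOO/X.. | (0,0)=-1→O.X/XOO/X..*; (0,1)=-1→.OX/XOO/X..; (2,1)=-1→..X/XOO/XO.; (2,2)=-1→..X/XOO/X.O
ply 3, X at O.X/XOO/X.. | (0,1)=+1→OXX/XOO/X..*; (2,1)=-1→O.X/XOO/XX.; (2,2)=-1→O.X/XOO/X.X
ply 4: OXX/XOO/X.. is terminal -1 (O); from ..X/.OO/X.. depth 5

PV length from [..X/.OO/X..]: 3 plies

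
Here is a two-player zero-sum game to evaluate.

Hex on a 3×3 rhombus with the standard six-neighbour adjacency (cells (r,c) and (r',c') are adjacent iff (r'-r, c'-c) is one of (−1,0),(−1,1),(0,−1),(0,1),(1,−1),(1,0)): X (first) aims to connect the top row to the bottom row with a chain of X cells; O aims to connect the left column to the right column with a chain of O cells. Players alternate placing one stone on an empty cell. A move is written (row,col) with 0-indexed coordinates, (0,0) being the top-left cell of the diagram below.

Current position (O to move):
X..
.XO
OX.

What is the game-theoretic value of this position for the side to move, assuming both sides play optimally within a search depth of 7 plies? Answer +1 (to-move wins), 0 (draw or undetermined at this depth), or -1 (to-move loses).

p1 O@[X../.XO/OX.]: (0,1)[XO./.XO/OX.]-1* (0,2)[X.O/.XO/OX.]-1 (1,0)[X../OXO/OX.]-1 (2,2)[X../.XO/OXO]-1
p2 X@[XO./.XO/OX.]: (0,2)[XOX/.XO/OX.]+1* (1,0)[XO./XXO/OX.]+1 (2,2)[XO./.XO/OXX]+1
p3 O@[XOX/.XO/OX.] terminal -1; root [X../.XO/OX.] d7

value(X../.XO/OX., O) = -1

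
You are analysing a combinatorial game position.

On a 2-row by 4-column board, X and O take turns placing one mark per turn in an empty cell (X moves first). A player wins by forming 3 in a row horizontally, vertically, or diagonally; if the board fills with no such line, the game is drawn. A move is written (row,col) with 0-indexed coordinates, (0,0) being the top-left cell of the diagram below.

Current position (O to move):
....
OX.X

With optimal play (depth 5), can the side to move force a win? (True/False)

ply 1, O at ..../OX.X | (0,0)=-1→O.../OX.X; (0,1)=-1→.O../OX.X; (0,2)=-1→..O./OX.X; (0,3)=-1→...O/OX.X; (1,2)=+0→..../OXOX*
ply 2, X at ..../OXOX | (0,0)=+0→X.../OXOX*; (0,1)=+0→.X../OXOX; (0,2)=+0→..X./OXOX; (0,3)=+0→...X/OXOX
ply 3, O at X.../OXOX | (0,1)=+0→XO../OXOX*; (0,2)=+0→X.O./OXOX; (0,3)=+0→X..O/OXOX
ply 4, X at XO../OXOX | (0,2)=+0→XOX./OXOX*; (0,3)=+0→XO.X/OXOX
ply 5, O at XOX./OXOX | (0,3)=+0→XOXO/OXOX*
ply 6: XOXO/OXOX is terminal +0 (X); from ..../OX.X depth 5

O winning at [..../OX.X]: False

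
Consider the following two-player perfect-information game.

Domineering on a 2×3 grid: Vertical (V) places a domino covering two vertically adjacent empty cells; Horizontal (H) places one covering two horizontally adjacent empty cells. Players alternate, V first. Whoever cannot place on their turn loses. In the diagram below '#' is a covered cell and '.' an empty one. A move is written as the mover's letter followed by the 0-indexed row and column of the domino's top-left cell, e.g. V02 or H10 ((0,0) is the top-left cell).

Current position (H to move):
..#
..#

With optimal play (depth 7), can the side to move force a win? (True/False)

H winning at [..#/..#]: True

[..#/..#] H move#1: H00:+1/###/..#*, H10:+1/..#/###
[###/..#] end (terminal -1, V#2); searched ..#/..# to 7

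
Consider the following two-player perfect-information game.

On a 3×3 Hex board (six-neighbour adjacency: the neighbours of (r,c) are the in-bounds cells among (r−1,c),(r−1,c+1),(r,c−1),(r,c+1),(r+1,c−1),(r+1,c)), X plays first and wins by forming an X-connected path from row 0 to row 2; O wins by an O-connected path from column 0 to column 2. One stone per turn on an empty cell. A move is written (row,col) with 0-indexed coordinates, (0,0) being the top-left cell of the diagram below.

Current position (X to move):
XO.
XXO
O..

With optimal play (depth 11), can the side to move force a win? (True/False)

X winning at [XO./XXO/O..]: True

ply 1, X at XO./XXO/O.. | (0,2)=-1→XOX/XXO/O..; (2,1)=+1→XO./XXO/OX.*; (2,2)=-1→XO./XXO/O.X
ply 2: XO./XXO/OX. is terminal -1 (O); from XO./XXO/O.. depth 11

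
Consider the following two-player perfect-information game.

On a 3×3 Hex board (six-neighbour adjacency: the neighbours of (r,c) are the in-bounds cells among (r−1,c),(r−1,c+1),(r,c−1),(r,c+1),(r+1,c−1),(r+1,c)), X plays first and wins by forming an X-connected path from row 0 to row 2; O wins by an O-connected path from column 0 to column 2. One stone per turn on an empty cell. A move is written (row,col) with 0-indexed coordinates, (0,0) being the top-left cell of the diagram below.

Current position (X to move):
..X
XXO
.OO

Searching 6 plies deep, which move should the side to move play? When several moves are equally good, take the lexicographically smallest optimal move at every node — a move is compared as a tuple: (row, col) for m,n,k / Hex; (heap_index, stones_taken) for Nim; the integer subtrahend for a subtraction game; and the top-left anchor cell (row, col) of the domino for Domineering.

p1 X@[..X/XXO/.OO]: (0,0)[X.X/XXO/.OO]-1 (0,1)[.XX/XXO/.OO]-1 (2,0)[..X/XXO/XOO]+1*
p2 O@[..X/XXO/XOO] terminal -1; root [..X/XXO/.OO] d6

X's best at [..X/XXO/.OO]: (2,0)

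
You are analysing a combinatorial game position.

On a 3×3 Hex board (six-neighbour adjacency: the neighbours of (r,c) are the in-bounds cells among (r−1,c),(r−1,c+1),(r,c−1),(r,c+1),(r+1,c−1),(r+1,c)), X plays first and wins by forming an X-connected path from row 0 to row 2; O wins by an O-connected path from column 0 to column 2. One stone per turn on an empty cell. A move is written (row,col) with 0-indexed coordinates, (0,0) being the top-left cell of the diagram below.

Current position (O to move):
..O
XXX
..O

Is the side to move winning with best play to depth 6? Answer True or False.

O winning at [..O/XXX/..O]: False

p1 O@[..O/XXX/..O]: (0,0)[O.O/XXX/..O]-1* (0,1)[.OO/XXX/..O]-1 (2,0)[..O/XXX/O.O]-1 (2,1)[..O/XXX/.OO]-1
p2 X@[O.O/XXX/..O]: (0,1)[OXO/XXX/..O]+1* (2,0)[O.O/XXX/X.O]-1 (2,1)[O.O/XXX/.XO]-1
p3 O@[OXO/XXX/..O]: (2,0)[OXO/XXX/O.O]-1* (2,1)[OXO/XXX/.OO]-1
p4 X@[OXO/XXX/O.O]: (2,1)[OXO/XXX/OXO]+1*
p5 O@[OXO/XXX/OXO] terminal -1; root [..O/XXX/..O] d6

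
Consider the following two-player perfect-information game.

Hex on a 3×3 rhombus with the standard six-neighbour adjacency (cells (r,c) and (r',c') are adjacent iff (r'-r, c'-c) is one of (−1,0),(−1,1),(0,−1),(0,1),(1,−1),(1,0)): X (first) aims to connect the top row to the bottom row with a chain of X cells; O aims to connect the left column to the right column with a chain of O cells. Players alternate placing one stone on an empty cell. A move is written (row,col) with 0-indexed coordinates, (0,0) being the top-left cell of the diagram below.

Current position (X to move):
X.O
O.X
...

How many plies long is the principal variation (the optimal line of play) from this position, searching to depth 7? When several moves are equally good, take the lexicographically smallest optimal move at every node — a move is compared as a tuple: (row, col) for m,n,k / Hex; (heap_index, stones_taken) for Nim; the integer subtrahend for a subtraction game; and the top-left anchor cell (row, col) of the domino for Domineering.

[X.O/O.X/...] X move#1: (0,1):-1/XXO/O.X/...*, (1,1):-1/X.O/OXX/..., (2,0):-1/X.O/O.X/X.., (2,1):-1/X.O/O.X/.X., (2,2):-1/X.O/O.X/..X
[XXO/O.X/...] O move#2: (1,1):+1/XXO/OOX/...*, (2,0):-1/XXO/O.X/O.., (2,1):-1/XXO/O.X/.O., (2,2):-1/XXO/O.X/..O
[XXO/OOX/...] end (terminal -1, X#3); searched X.O/O.X/... to 7

PV length from [X.O/O.X/...]: 2 plies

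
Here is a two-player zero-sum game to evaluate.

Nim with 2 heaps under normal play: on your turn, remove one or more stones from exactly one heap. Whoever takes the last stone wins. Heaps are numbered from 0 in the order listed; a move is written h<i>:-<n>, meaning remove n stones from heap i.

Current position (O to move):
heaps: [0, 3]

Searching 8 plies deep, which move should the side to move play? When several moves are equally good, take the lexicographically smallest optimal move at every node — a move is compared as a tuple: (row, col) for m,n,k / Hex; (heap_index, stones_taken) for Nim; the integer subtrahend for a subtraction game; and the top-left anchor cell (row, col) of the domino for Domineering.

p1 O@[(0,3)]: h1:-1[(0,2)]-1 h1:-2[(0,1)]-1 h1:-3[(0,0)]+1*
p2 X@[(0,0)] terminal -1; root [(0,3)] d8

O's best at [(0,3)]: h1:-3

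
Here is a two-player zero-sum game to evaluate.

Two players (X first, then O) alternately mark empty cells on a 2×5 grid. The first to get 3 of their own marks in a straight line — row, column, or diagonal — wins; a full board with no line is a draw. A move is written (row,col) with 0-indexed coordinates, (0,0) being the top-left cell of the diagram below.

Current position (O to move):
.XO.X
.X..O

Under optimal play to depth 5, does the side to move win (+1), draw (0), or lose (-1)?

[.XO.X/.X..O] O move#1: (0,0):-1/OXO.X/.X..O, (0,3):-1/.XOOX/.X..O, (1,0):+0/.XO.X/OX..O*, (1,2):+0/.XO.X/.XO.O, (1,3):+0/.XO.X/.X.OO
[.XO.X/OX..O] X move#2: (0,0):+0/XXO.X/OX..O*, (0,3):+0/.XOXX/OX..O, (1,2):+0/.XO.X/OXX.O, (1,3):+0/.XO.X/OX.XO
[XXO.X/OX..O] O move#3: (0,3):+0/XXOOX/OX..O*, (1,2):+0/XXO.X/OXO.O, (1,3):+0/XXO.X/OX.OO
[XXOOX/OX..O] X move#4: (1,2):+0/XXOOX/OXX.O*, (1,3):+0/XXOOX/OX.XO
[XXOOX/OXX.O] O move#5: (1,3):+0/XXOOX/OXXOO*
[XXOOX/OXXOO] end (terminal +0, X#6); searched .XO.X/.X..O to 5

value(.XO.X/.X..O, O) = 0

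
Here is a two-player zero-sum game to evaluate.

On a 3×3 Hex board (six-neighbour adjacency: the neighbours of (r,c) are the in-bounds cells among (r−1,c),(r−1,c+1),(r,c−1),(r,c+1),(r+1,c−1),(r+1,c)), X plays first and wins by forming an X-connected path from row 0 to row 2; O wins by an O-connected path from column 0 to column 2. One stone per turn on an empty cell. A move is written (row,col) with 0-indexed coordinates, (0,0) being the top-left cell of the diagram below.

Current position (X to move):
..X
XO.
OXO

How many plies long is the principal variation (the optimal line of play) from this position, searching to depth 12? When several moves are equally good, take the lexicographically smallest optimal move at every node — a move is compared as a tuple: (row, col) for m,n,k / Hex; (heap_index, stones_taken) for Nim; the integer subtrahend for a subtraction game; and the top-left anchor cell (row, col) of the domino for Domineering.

ply 1, X at ..X/XO./OXO | (0,0)=-1→X.X/XO./OXO; (0,1)=-1→.XX/XO./OXO; (1,2)=+1→..X/XOX/OXO*
ply 2: ..X/XOX/OXO is terminal -1 (O); from ..X/XO./OXO depth 12

PV length from [..X/XO./OXO]: 1 ply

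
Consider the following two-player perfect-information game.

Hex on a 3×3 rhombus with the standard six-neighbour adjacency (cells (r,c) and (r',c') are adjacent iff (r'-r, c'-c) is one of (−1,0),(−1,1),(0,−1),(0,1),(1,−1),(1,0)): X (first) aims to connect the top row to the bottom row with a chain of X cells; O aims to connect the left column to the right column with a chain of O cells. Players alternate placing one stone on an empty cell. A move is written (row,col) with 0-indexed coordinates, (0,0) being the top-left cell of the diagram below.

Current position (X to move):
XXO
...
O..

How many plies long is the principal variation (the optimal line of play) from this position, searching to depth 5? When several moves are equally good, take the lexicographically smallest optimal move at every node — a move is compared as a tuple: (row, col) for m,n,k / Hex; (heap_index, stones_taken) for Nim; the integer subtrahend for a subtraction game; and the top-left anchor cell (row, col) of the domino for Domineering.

PV length from [XXO/.../O..]: 2 plies

[XXO/.../O..] X move#1: (1,0):-1/XXO/X../O..*, (1,1):-1/XXO/.X./O.., (1,2):-1/XXO/..X/O.., (2,1):-1/XXO/.../OX., (2,2):-1/XXO/.../O.X
[XXO/X../O..] O move#2: (1,1):+1/XXO/XO./O..*, (1,2):+1/XXO/X.O/O.., (2,1):+1/XXO/X../OO., (2,2):+1/XXO/X../O.O
[XXO/XO./O..] end (terminal -1, X#3); searched XXO/.../O.. to 5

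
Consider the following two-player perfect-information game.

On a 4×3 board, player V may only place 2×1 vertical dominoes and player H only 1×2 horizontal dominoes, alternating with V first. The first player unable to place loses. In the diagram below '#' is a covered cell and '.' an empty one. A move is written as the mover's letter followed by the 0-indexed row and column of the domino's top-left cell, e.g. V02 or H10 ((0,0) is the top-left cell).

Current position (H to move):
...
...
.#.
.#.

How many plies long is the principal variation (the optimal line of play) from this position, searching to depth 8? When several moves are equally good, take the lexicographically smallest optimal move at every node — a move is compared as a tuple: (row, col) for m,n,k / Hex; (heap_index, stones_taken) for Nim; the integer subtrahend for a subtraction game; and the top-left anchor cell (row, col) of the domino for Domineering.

p1 H@[.../.../.#./.#.]: H00[##./.../.#./.#.]-1* H01[.##/.../.#./.#.]-1 H10[.../##./.#./.#.]-1 H11[.../.##/.#./.#.]-1
p2 V@[##./.../.#./.#.]: V02[###/..#/.#./.#.]+1* V10[##./#../##./.#.]+1 V12[##./..#/.##/.#.]+1 V20[##./.../##./##.]+1 V22[##./.../.##/.##]+1
p3 H@[###/..#/.#./.#.]: H10[###/###/.#./.#.]-1*
p4 V@[###/###/.#./.#.]: V20[###/###/##./##.]+1* V22[###/###/.##/.##]+1
p5 H@[###/###/##./##.] terminal -1; root [.../.../.#./.#.] d8

PV length from [.../.../.#./.#.]: 4 plies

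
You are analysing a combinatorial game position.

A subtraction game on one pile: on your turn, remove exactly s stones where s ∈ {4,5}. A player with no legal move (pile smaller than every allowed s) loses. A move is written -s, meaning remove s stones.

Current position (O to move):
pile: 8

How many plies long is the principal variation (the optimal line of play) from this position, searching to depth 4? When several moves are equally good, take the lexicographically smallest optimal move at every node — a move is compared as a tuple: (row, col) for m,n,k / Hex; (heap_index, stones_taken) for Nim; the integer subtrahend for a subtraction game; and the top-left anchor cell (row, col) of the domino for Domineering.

[8] O move#1: -4:-1/4, -5:+1/3*
[3] end (terminal -1, X#2); searched 8 to 4

PV length from [8]: 1 ply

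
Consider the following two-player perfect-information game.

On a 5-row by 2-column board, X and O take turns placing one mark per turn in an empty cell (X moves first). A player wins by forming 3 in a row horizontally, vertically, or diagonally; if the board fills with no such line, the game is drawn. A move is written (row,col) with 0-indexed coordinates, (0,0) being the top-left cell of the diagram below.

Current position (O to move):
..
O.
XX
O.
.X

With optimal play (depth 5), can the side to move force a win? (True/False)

p1 O@[../O./XX/O./.X]: (0,0)[O./O./XX/O./.X]-1 (0,1)[.O/O./XX/O./.X]-1 (1,1)[../OO/XX/O./.X]-1 (3,1)[../O./XX/OO/.X]+0* (4,0)[../O./XX/O./OX]-1
p2 X@[../O./XX/OO/.X]: (0,0)[X./O./XX/OO/.X]+0* (0,1)[.X/O./XX/OO/.X]+0 (1,1)[../OX/XX/OO/.X]+0 (4,0)[../O./XX/OO/XX]+0
p3 O@[X./O./XX/OO/.X]: (0,1)[XO/O./XX/OO/.X]+0* (1,1)[X./OO/XX/OO/.X]+0 (4,0)[X./O./XX/OO/OX]+0
p4 X@[XO/O./XX/OO/.X]: (1,1)[XO/OX/XX/OO/.X]+0* (4,0)[XO/O./XX/OO/XX]+0
p5 O@[XO/OX/XX/OO/.X]: (4,0)[XO/OX/XX/OO/OX]+0*
p6 X@[XO/OX/XX/OO/OX] terminal +0; root [../O./XX/O./.X] d5

O winning at [../O./XX/O./.X]: False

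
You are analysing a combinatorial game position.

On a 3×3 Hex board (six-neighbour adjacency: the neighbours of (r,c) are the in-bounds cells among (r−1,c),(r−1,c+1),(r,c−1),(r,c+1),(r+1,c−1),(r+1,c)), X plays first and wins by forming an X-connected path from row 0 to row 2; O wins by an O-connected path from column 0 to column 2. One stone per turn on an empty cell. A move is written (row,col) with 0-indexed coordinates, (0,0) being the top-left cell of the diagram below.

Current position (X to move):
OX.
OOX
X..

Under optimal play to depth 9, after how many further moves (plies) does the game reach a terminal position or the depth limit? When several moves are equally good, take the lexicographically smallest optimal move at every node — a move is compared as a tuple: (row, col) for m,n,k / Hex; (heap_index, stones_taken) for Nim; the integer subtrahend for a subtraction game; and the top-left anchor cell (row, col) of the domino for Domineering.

PV length from [OX./OOX/X..]: 3 plies

[OX./OOX/X..] X move#1: (0,2):+1/OXX/OOX/X..*, (2,1):-1/OX./OOX/XX., (2,2):-1/OX./OOX/X.X
[OXX/OOX/X..] O move#2: (2,1):-1/OXX/OOX/XO.*, (2,2):-1/OXX/OOX/X.O
[OXX/OOX/XO.] X move#3: (2,2):+1/OXX/OOX/XOX*
[OXX/OOX/XOX] end (terminal -1, O#4); searched OX./OOX/X.. to 9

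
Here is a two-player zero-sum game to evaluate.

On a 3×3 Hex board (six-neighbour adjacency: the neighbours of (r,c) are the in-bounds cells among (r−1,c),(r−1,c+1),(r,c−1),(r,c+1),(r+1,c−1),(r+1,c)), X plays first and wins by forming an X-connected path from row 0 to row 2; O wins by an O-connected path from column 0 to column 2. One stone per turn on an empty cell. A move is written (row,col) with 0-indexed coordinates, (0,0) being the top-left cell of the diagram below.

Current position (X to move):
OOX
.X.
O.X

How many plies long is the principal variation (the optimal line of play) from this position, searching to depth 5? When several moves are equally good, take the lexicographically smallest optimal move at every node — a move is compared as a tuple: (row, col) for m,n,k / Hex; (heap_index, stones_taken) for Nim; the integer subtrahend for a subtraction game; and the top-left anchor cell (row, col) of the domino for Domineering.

ply 1, X at OOX/.X./O.X | (1,0)=+1→OOX/XX./O.X*; (1,2)=+1→OOX/.XX/O.X; (2,1)=+1→OOX/.X./OXX
ply 2, O at OOX/XX./O.X | (1,2)=-1→OOX/XXO/O.X*; (2,1)=-1→OOX/XX./OOX
ply 3, X at OOX/XXO/O.X | (2,1)=+1→OOX/XXO/OXX*
ply 4: OOX/XXO/OXX is terminal -1 (O); from OOX/.X./O.X depth 5

PV length from [OOX/.X./O.X]: 3 plies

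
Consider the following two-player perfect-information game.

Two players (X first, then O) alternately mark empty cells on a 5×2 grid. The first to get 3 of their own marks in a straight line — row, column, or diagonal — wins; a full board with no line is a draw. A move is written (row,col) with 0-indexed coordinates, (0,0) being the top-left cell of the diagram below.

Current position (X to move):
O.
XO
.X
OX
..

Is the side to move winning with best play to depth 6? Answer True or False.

[O./XO/.X/OX/..] X move#1: (0,1):+0/OX/XO/.X/OX/.., (2,0):+0/O./XO/XX/OX/.., (4,0):+0/O./XO/.X/OX/X., (4,1):+1/O./XO/.X/OX/.X*
[O./XO/.X/OX/.X] end (terminal -1, O#2); searched O./XO/.X/OX/.. to 6

X winning at [O./XO/.X/OX/..]: True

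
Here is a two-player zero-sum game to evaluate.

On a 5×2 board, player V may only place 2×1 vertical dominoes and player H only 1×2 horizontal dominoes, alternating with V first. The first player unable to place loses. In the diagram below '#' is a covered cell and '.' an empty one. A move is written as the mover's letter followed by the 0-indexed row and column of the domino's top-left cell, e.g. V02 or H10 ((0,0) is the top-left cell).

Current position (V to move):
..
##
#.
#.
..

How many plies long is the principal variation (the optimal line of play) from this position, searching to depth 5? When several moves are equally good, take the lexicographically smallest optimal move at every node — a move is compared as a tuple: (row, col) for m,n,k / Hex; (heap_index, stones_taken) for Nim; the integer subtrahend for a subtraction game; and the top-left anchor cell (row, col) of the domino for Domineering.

PV length from [../##/#./#./..]: 2 plies

p1 V@[../##/#./#./..]: V21[../##/##/##/..]-1* V31[../##/#./##/.#]-1
p2 H@[../##/##/##/..]: H00[##/##/##/##/..]+1* H40[../##/##/##/##]+1
p3 V@[##/##/##/##/..] terminal -1; root [../##/#./#./..] d5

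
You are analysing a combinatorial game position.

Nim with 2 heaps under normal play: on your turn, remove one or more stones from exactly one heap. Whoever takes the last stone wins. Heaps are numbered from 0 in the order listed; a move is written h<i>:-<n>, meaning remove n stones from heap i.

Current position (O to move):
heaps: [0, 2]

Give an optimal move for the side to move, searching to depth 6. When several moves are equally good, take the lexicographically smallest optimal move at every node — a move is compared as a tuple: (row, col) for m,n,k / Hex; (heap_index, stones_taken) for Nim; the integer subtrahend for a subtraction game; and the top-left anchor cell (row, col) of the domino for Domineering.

[(0,2)] O move#1: h1:-1:-1/(0,1), h1:-2:+1/(0,0)*
[(0,0)] end (terminal -1, X#2); searched (0,2) to 6

O's best at [(0,2)]: h1:-2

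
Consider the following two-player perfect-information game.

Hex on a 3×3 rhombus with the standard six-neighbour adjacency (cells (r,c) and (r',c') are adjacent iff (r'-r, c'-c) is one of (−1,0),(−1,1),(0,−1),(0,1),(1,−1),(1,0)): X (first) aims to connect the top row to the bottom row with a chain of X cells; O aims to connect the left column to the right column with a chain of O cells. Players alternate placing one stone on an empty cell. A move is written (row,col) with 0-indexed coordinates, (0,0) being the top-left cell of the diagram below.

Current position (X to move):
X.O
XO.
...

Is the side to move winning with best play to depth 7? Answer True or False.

ply 1, X at X.O/XO./... | (0,1)=-1→XXO/XO./...; (1,2)=-1→X.O/XOX/...; (2,0)=+1→X.O/XO./X..*; (2,1)=-1→X.O/XO./.X.; (2,2)=-1→X.O/XO./..X
ply 2: X.O/XO./X.. is terminal -1 (O); from X.O/XO./... depth 7

X winning at [X.O/XO./...]: True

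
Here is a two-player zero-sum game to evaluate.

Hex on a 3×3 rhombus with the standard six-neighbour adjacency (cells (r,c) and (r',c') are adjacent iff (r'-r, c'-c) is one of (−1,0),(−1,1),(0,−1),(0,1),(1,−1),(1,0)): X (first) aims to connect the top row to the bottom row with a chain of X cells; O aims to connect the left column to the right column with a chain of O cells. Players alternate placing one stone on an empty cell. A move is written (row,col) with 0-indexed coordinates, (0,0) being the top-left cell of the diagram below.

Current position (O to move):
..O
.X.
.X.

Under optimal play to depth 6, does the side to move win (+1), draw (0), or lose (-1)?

ply 1, O at ..O/.X./.X. | (0,0)=-1→O.O/.X./.X.; (0,1)=+1→.OO/.X./.X.*; (1,0)=-1→..O/OX./.X.; (1,2)=-1→..O/.XO/.X.; (2,0)=-1→..O/.X./OX.; (2,2)=-1→..O/.X./.XO
ply 2, X at .OO/.X./.X. | (0,0)=-1→XOO/.X./.X.*; (1,0)=-1→.OO/XX./.X.; (1,2)=-1→.OO/.XX/.X.; (2,0)=-1→.OO/.X./XX.; (2,2)=-1→.OO/.X./.XX
ply 3, O at XOO/.X./.X. | (1,0)=+1→XOO/OX./.X.*; (1,2)=-1→XOO/.XO/.X.; (2,0)=-1→XOO/.X./OX.; (2,2)=-1→XOO/.X./.XO
ply 4: XOO/OX./.X. is terminal -1 (X); from ..O/.X./.X. depth 6

value(..O/.X./.X., O) = +1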